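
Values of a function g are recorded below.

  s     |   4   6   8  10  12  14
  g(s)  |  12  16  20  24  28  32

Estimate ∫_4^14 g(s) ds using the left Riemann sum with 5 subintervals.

Δs = 2.
Sum = 2·[12 + 16 + 20 + 24 + 28] = 200.

200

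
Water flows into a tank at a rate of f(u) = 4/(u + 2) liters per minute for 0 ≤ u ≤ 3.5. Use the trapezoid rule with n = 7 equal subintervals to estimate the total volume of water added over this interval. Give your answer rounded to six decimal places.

Δu = (3.5 − 0)/7 = 0.5.
f(0) = 2, f(0.5) = 1.6, f(1) = 4/3, f(1.5) = 8/7, f(2) = 1, f(2.5) = 8/9, f(3) = 0.8, f(3.5) = 8/11.
T_7 = (Δu/2)·[f(u_0) + 2f(u_1) + ... + 2f(u_{6}) + f(u_7)].
Sum ≈ 4.064358.

4.064358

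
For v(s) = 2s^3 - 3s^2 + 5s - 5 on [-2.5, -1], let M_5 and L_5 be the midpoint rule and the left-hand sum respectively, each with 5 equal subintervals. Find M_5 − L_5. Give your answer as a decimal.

8.330625

M_5 = -54.129375.
L_5 = -62.46.
M_5 − L_5 = 8.330625.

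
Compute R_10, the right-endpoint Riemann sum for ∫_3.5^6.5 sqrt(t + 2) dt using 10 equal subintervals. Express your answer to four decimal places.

8.0072

Δt = (6.5 − 3.5)/10 = 0.3.
Right endpoints: 3.8, 4.1, 4.4, 4.7, 5, 5.3, 5.6, 5.9, 6.2, 6.5.
f(3.8) ≈ 2.4083, f(4.1) ≈ 2.4698, f(4.4) ≈ 2.5298, f(4.7) ≈ 2.5884, f(5) ≈ 2.6458, f(5.3) ≈ 2.7019, f(5.6) ≈ 2.7568, f(5.9) ≈ 2.8107, f(6.2) ≈ 2.8636, f(6.5) ≈ 2.9155.
Sum = Δt · [f(3.8) + f(4.1) + f(4.4) + ...].
Sum ≈ 8.0072.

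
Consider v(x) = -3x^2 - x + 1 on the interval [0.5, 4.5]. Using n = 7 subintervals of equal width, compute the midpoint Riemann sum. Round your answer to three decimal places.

-96.673

Δx = (4.5 − 0.5)/7 = 4/7.
Midpoints: 11/14, 19/14, 27/14, 2.5, 43/14, 51/14, 59/14.
v(11/14) = -321/196, v(19/14) = -1153/196, v(27/14) = -2369/196, v(2.5) = -20.25, v(43/14) = -5953/196, v(51/14) = -8321/196, v(59/14) = -11073/196.
Sum = Δx · [v(11/14) + v(19/14) + v(27/14) + ...].
Sum ≈ -96.673.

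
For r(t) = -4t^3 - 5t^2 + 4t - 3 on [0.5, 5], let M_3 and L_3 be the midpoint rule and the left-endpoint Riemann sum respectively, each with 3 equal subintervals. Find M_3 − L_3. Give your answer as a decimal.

M_3 = -765.
L_3 = -407.25.
M_3 − L_3 = -357.75.

-357.75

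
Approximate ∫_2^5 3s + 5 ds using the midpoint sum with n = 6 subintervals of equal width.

46.5

Δs = (5 − 2)/6 = 0.5.
Midpoints: 2.25, 2.75, 3.25, 3.75, 4.25, 4.75.
f(2.25) = 11.75, f(2.75) = 13.25, f(3.25) = 14.75, f(3.75) = 16.25, f(4.25) = 17.75, f(4.75) = 19.25.
Sum = Δs · [f(2.25) + f(2.75) + f(3.25) + ...].
Sum = 46.5.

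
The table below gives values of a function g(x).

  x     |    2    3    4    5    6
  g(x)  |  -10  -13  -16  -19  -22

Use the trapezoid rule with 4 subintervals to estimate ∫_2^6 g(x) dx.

-64

Δx = 1.
T_4 = (1/2)·[(-10) + 2·(-13) + 2·(-16) + 2·(-19) + (-22)] = -64.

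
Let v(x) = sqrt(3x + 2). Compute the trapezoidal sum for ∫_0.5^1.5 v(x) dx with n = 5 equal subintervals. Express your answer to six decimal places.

2.226826

Δx = (1.5 − 0.5)/5 = 0.2.
v(0.5) ≈ 1.870829, v(0.7) ≈ 2.024846, v(0.9) ≈ 2.167948, v(1.1) ≈ 2.302173, v(1.3) ≈ 2.428992, v(1.5) ≈ 2.549510.
T_5 = (Δx/2)·[v(x_0) + 2v(x_1) + ... + 2v(x_{4}) + v(x_5)].
Sum ≈ 2.226826.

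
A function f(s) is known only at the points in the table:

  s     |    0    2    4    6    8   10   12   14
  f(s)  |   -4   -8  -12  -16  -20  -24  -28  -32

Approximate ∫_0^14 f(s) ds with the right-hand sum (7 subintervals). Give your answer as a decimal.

Δs = 2.
Sum = 2·[(-8) + (-12) + (-16) + (-20) + (-24) + (-28) + (-32)] = -280.

-280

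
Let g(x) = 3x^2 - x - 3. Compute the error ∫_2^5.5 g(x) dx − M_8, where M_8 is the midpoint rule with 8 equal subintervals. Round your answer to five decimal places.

Exact integral: ∫_2^5.5 g(x) dx = 134.75.
M_8 ≈ 134.5825195.
Error ≈ 134.75 − 134.5825195 ≈ 0.16748.

0.16748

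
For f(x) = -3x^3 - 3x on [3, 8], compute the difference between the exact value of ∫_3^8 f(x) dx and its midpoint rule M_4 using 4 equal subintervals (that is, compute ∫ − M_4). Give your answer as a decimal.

Exact integral: ∫_3^8 f(x) dx = -3093.75.
M_4 = -3061.5234375.
Error = -3093.75 − (-3061.5234375) = -32.2265625.

-32.2265625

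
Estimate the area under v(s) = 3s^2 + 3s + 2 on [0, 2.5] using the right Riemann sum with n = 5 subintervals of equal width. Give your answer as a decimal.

36.875

Δs = (2.5 − 0)/5 = 0.5.
Right endpoints: 0.5, 1, 1.5, 2, 2.5.
v(0.5) = 4.25, v(1) = 8, v(1.5) = 13.25, v(2) = 20, v(2.5) = 28.25.
Sum = Δs · [v(0.5) + v(1) + v(1.5) + v(2) + v(2.5)].
Sum = 36.875.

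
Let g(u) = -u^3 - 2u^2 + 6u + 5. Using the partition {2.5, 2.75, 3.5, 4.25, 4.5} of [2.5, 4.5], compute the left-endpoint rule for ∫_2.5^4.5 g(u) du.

-64.4765625

Subinterval widths: 0.25, 0.75, 0.75, 0.25.
Left endpoints: 2.5, 2.75, 3.5, 4.25.
g(2.5) = -8.125, g(2.75) = -14.421875, g(3.5) = -41.375, g(4.25) = -82.390625.
Sum = Σ Δu_i · g(u_i).
Sum = -64.4765625.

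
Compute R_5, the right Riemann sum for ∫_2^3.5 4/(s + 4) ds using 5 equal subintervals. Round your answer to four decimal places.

Δs = (3.5 − 2)/5 = 0.3.
Right endpoints: 2.3, 2.6, 2.9, 3.2, 3.5.
f(2.3) = 40/63, f(2.6) = 20/33, f(2.9) = 40/69, f(3.2) = 5/9, f(3.5) = 8/15.
Sum = Δs · [f(2.3) + f(2.6) + f(2.9) + f(3.2) + f(3.5)].
Sum ≈ 0.8729.

0.8729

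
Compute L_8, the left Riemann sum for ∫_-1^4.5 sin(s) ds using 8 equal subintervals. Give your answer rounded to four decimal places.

Δs = (4.5 − (-1))/8 = 0.6875.
Left endpoints: -1, -0.3125, 0.375, 1.0625, 1.75, 2.4375, 3.125, 3.8125.
f(-1) ≈ -0.8415, f(-0.3125) ≈ -0.3074, f(0.375) ≈ 0.3663, f(1.0625) ≈ 0.8736, f(1.75) ≈ 0.9840, f(2.4375) ≈ 0.6473, f(3.125) ≈ 0.0166, f(3.8125) ≈ -0.6217.
Sum = Δs · [f(-1) + f(-0.3125) + f(0.375) + ...].
Sum ≈ 0.7680.

0.7680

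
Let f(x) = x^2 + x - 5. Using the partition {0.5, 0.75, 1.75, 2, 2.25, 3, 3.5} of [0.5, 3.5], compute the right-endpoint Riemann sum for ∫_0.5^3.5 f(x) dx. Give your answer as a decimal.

Subinterval widths: 0.25, 1, 0.25, 0.25, 0.75, 0.5.
Right endpoints: 0.75, 1.75, 2, 2.25, 3, 3.5.
f(0.75) = -3.6875, f(1.75) = -0.1875, f(2) = 1, f(2.25) = 2.3125, f(3) = 7, f(3.5) = 10.75.
Sum = Σ Δx_i · f(x_i).
Sum = 10.34375.

10.34375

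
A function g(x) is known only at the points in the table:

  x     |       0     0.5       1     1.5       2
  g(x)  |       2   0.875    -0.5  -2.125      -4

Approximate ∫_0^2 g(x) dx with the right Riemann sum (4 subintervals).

-2.875

Δx = 0.5.
Sum = 0.5·[0.875 + (-0.5) + (-2.125) + (-4)] = -2.875.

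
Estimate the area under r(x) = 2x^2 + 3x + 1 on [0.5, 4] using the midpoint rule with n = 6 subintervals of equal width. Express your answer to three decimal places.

69.510

Δx = (4 − 0.5)/6 = 7/12.
Midpoints: 19/24, 1.375, 47/24, 61/24, 3.125, 89/24.
r(19/24) = 1333/288, r(1.375) = 8.90625, r(47/24) = 4189/288, r(61/24) = 6205/288, r(3.125) = 29.90625, r(89/24) = 11413/288.
Sum = Δx · [r(19/24) + r(1.375) + r(47/24) + ...].
Sum ≈ 69.510.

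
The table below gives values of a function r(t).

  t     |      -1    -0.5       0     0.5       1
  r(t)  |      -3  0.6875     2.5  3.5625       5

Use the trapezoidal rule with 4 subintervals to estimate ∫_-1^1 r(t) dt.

Δt = 0.5.
T_4 = (0.5/2)·[(-3) + 2·0.6875 + 2·2.5 + 2·3.5625 + 5] = 3.875.

3.875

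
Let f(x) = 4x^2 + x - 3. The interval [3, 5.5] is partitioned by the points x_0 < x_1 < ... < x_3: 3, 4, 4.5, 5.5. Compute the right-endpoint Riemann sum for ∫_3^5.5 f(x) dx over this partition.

229.75

Subinterval widths: 1, 0.5, 1.
Right endpoints: 4, 4.5, 5.5.
f(4) = 65, f(4.5) = 82.5, f(5.5) = 123.5.
Sum = Σ Δx_i · f(x_i).
Sum = 229.75.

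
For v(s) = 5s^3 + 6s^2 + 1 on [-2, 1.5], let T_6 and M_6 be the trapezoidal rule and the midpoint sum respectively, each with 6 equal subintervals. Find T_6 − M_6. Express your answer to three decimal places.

0.670

T_6 ≈ 13.02474.
M_6 ≈ 12.35482.
T_6 − M_6 ≈ 0.670.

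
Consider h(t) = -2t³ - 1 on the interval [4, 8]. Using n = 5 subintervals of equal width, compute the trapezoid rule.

Δt = (8 − 4)/5 = 0.8.
h(4) = -129, h(4.8) = -222.184, h(5.6) = -352.232, h(6.4) = -525.288, h(7.2) = -747.496, h(8) = -1025.
T_5 = (Δt/2)·[h(t_0) + 2h(t_1) + ... + 2h(t_{4}) + h(t_5)].
Sum = -1939.36.

-1939.36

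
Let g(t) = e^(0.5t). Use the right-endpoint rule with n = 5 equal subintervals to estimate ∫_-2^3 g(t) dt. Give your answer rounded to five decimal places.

10.45522

Δt = (3 − (-2))/5 = 1.
Right endpoints: -1, 0, 1, 2, 3.
g(-1) ≈ 0.60653, g(0) ≈ 1.00000, g(1) ≈ 1.64872, g(2) ≈ 2.71828, g(3) ≈ 4.48169.
Sum = Δt · [g(-1) + g(0) + g(1) + g(2) + g(3)].
Sum ≈ 10.45522.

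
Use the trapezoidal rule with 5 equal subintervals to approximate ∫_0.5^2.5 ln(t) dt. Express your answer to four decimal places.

0.6165

Δt = (2.5 − 0.5)/5 = 0.4.
f(0.5) ≈ -0.6931, f(0.9) ≈ -0.1054, f(1.3) ≈ 0.2624, f(1.7) ≈ 0.5306, f(2.1) ≈ 0.7419, f(2.5) ≈ 0.9163.
T_5 = (Δt/2)·[f(t_0) + 2f(t_1) + ... + 2f(t_{4}) + f(t_5)].
Sum ≈ 0.6165.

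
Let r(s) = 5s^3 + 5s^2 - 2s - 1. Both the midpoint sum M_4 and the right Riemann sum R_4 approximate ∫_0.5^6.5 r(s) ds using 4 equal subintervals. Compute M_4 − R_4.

-1371.9375

M_4 = 2576.0625.
R_4 = 3948.
M_4 − R_4 = -1371.9375.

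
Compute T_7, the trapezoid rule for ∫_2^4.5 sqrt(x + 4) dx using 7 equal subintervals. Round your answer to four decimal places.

6.7227

Δx = (4.5 − 2)/7 = 5/14.
f(2) ≈ 2.4495, f(33/14) ≈ 2.5213, f(19/7) ≈ 2.5912, f(43/14) ≈ 2.6592, f(24/7) ≈ 2.7255, f(53/14) ≈ 2.7903, f(29/7) ≈ 2.8536, f(4.5) ≈ 2.9155.
T_7 = (Δx/2)·[f(x_0) + 2f(x_1) + ... + 2f(x_{6}) + f(x_7)].
Sum ≈ 6.7227.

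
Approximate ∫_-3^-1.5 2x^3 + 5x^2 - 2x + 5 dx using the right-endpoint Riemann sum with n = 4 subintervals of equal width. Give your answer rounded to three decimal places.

Δx = (-1.5 − (-3))/4 = 0.375.
Right endpoints: -2.625, -2.25, -1.875, -1.5.
f(-2.625) = 8.52734375, f(-2.25) = 12.03125, f(-1.875) = 13.14453125, f(-1.5) = 12.5.
Sum = Δx · [f(-2.625) + f(-2.25) + f(-1.875) + f(-1.5)].
Sum ≈ 17.326.

17.326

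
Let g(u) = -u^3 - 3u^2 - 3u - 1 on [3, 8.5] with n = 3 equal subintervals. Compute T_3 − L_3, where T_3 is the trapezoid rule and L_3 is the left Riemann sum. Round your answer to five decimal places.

T_3 = -2034.65625.
L_3 ≈ -1307.3958333.
T_3 − L_3 ≈ -727.26042.

-727.26042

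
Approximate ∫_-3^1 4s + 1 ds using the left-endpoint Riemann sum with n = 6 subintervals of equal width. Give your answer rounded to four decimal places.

Δs = (1 − (-3))/6 = 2/3.
Left endpoints: -3, -7/3, -5/3, -1, -1/3, 1/3.
f(-3) = -11, f(-7/3) = -25/3, f(-5/3) = -17/3, f(-1) = -3, f(-1/3) = -1/3, f(1/3) = 7/3.
Sum = Δs · [f(-3) + f(-7/3) + f(-5/3) + ...].
Sum ≈ -17.3333.

-17.3333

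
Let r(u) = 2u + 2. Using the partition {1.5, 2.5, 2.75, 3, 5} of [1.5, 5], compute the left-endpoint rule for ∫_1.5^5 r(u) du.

Subinterval widths: 1, 0.25, 0.25, 2.
Left endpoints: 1.5, 2.5, 2.75, 3.
r(1.5) = 5, r(2.5) = 7, r(2.75) = 7.5, r(3) = 8.
Sum = Σ Δu_i · r(u_i).
Sum = 24.625.

24.625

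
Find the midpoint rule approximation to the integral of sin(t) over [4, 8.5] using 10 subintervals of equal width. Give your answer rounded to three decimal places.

Δt = (8.5 − 4)/10 = 0.45.
Midpoints: 4.225, 4.675, 5.125, 5.575, 6.025, 6.475, 6.925, 7.375, 7.825, 8.275.
f(4.225) ≈ -0.884, f(4.675) ≈ -0.999, f(5.125) ≈ -0.916, f(5.575) ≈ -0.650, f(6.025) ≈ -0.255, f(6.475) ≈ 0.191, f(6.925) ≈ 0.599, f(7.375) ≈ 0.887, f(7.825) ≈ 1.000, f(8.275) ≈ 0.913.
Sum = Δt · [f(4.225) + f(4.675) + f(5.125) + ...].
Sum ≈ -0.052.

-0.052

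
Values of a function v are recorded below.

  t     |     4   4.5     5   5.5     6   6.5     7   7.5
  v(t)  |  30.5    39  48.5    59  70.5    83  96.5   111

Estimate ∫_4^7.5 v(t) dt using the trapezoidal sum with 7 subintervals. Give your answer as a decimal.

233.625

Δt = 0.5.
T_7 = (0.5/2)·[30.5 + 2·39 + 2·48.5 + 2·59 + 2·70.5 + 2·83 + 2·96.5 + 111] = 233.625.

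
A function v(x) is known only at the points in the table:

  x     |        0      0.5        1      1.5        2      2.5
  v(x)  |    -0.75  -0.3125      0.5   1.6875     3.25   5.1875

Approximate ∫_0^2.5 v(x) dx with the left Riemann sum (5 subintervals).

2.1875

Δx = 0.5.
Sum = 0.5·[(-0.75) + (-0.3125) + 0.5 + 1.6875 + 3.25] = 2.1875.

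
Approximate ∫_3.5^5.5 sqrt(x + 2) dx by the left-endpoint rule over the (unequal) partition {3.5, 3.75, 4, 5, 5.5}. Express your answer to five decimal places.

4.95815

Subinterval widths: 0.25, 0.25, 1, 0.5.
Left endpoints: 3.5, 3.75, 4, 5.
f(3.5) ≈ 2.34521, f(3.75) ≈ 2.39792, f(4) ≈ 2.44949, f(5) ≈ 2.64575.
Sum = Σ Δx_i · f(x_i).
Sum ≈ 4.95815.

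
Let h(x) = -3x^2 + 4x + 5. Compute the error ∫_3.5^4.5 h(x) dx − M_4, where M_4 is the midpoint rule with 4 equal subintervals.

-0.015625

Exact integral: ∫_3.5^4.5 h(x) dx = -27.25.
M_4 = -27.234375.
Error = -27.25 − (-27.234375) = -0.015625.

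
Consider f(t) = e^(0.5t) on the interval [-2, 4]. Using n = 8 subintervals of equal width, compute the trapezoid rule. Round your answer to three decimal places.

14.207

Δt = (4 − (-2))/8 = 0.75.
f(-2) ≈ 0.368, f(-1.25) ≈ 0.535, f(-0.5) ≈ 0.779, f(0.25) ≈ 1.133, f(1) ≈ 1.649, f(1.75) ≈ 2.399, f(2.5) ≈ 3.490, f(3.25) ≈ 5.078, f(4) ≈ 7.389.
T_8 = (Δt/2)·[f(t_0) + 2f(t_1) + ... + 2f(t_{7}) + f(t_8)].
Sum ≈ 14.207.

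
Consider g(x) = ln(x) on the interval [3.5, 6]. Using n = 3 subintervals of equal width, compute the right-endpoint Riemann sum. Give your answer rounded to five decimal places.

4.08360

Δx = (6 − 3.5)/3 = 5/6.
Right endpoints: 13/3, 31/6, 6.
g(13/3) ≈ 1.46634, g(31/6) ≈ 1.64223, g(6) ≈ 1.79176.
Sum = Δx · [g(13/3) + g(31/6) + g(6)].
Sum ≈ 4.08360.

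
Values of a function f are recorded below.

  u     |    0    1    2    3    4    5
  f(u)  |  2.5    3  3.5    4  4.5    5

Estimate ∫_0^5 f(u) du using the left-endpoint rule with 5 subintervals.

Δu = 1.
Sum = 1·[2.5 + 3 + 3.5 + 4 + 4.5] = 17.5.

17.5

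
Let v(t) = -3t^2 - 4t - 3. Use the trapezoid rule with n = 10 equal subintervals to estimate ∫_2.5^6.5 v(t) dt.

-343.32

Δt = (6.5 − 2.5)/10 = 0.4.
v(2.5) = -31.75, v(2.9) = -39.83, v(3.3) = -48.87, v(3.7) = -58.87, v(4.1) = -69.83, v(4.5) = -81.75, v(4.9) = -94.63, v(5.3) = -108.47, v(5.7) = -123.27, v(6.1) = -139.03, v(6.5) = -155.75.
T_10 = (Δt/2)·[v(t_0) + 2v(t_1) + ... + 2v(t_{9}) + v(t_10)].
Sum = -343.32.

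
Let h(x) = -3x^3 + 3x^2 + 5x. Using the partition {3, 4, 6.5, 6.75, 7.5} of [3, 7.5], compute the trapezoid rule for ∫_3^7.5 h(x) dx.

Subinterval widths: 1, 2.5, 0.25, 0.75.
h(3) = -39, h(4) = -124, h(6.5) = -664.625, h(6.75) = -752.203125, h(7.5) = -1059.375.
On each subinterval the trapezoid contributes (Δx_i/2)·[h(x_{i-1}) + h(x_i)].
Sum = -1923.7265625.

-1923.7265625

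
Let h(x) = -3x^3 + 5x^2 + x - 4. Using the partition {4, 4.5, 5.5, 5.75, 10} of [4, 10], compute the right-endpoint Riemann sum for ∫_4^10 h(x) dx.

Subinterval widths: 0.5, 1, 0.25, 4.25.
Right endpoints: 4.5, 5.5, 5.75, 10.
h(4.5) = -171.625, h(5.5) = -346.375, h(5.75) = -403.265625, h(10) = -2494.
Sum = Σ Δx_i · h(x_i).
Sum = -11132.50390625.

-11132.50390625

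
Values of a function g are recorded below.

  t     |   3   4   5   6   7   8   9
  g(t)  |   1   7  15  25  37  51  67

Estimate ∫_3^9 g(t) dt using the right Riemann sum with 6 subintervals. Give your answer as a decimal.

Δt = 1.
Sum = 1·[7 + 15 + 25 + 37 + 51 + 67] = 202.

202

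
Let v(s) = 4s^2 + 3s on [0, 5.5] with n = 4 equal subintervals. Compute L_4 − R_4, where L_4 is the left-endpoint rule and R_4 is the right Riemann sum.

-189.0625

L_4 = 179.609375.
R_4 = 368.671875.
L_4 − R_4 = -189.0625.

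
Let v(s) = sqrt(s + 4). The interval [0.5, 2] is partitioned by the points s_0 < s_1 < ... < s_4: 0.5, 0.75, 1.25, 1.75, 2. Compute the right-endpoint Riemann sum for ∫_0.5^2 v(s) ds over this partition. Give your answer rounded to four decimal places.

3.5018

Subinterval widths: 0.25, 0.5, 0.5, 0.25.
Right endpoints: 0.75, 1.25, 1.75, 2.
v(0.75) ≈ 2.1794, v(1.25) ≈ 2.2913, v(1.75) ≈ 2.3979, v(2) ≈ 2.4495.
Sum = Σ Δs_i · v(s_i).
Sum ≈ 3.5018.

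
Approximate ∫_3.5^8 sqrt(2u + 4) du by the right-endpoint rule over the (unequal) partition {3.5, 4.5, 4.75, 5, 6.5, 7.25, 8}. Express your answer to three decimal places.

Subinterval widths: 1, 0.25, 0.25, 1.5, 0.75, 0.75.
Right endpoints: 4.5, 4.75, 5, 6.5, 7.25, 8.
f(4.5) ≈ 3.606, f(4.75) ≈ 3.674, f(5) ≈ 3.742, f(6.5) ≈ 4.123, f(7.25) ≈ 4.301, f(8) ≈ 4.472.
Sum = Σ Δu_i · f(u_i).
Sum ≈ 18.224.

18.224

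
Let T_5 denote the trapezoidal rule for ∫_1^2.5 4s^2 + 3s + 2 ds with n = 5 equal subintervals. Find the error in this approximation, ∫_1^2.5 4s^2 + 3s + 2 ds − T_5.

Exact integral: ∫_1^2.5 f(s) ds = 30.375.
T_5 = 30.465.
Error = 30.375 − 30.465 = -0.09.

-0.09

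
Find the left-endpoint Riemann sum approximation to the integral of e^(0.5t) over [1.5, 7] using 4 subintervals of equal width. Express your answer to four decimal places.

Δt = (7 − 1.5)/4 = 1.375.
Left endpoints: 1.5, 2.875, 4.25, 5.625.
f(1.5) ≈ 2.1170, f(2.875) ≈ 4.2102, f(4.25) ≈ 8.3729, f(5.625) ≈ 16.6515.
Sum = Δt · [f(1.5) + f(2.875) + f(4.25) + f(5.625)].
Sum ≈ 43.1084.

43.1084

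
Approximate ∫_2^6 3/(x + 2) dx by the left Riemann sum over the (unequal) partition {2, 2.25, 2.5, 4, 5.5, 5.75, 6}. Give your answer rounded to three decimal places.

Subinterval widths: 0.25, 0.25, 1.5, 1.5, 0.25, 0.25.
Left endpoints: 2, 2.25, 2.5, 4, 5.5, 5.75.
f(2) = 0.75, f(2.25) = 12/17, f(2.5) = 2/3, f(4) = 0.5, f(5.5) = 0.4, f(5.75) = 12/31.
Sum = Σ Δx_i · f(x_i).
Sum ≈ 2.311.

2.311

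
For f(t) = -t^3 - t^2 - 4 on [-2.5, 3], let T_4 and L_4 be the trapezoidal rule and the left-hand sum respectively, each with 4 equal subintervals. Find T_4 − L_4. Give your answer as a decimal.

-31.1953125

T_4 ≈ -49.725586.
L_4 ≈ -18.530273.
T_4 − L_4 = -31.1953125.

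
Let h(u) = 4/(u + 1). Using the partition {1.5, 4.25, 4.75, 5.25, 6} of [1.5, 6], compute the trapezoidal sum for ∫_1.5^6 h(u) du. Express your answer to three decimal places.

4.400

Subinterval widths: 2.75, 0.5, 0.5, 0.75.
h(1.5) = 1.6, h(4.25) = 16/21, h(4.75) = 16/23, h(5.25) = 0.64, h(6) = 4/7.
On each subinterval the trapezoid contributes (Δu_i/2)·[h(u_{i-1}) + h(u_i)].
Sum ≈ 4.400.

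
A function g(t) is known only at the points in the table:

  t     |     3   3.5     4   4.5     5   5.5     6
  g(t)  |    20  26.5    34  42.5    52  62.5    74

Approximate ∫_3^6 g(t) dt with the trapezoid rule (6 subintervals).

132.25

Δt = 0.5.
T_6 = (0.5/2)·[20 + 2·26.5 + 2·34 + 2·42.5 + 2·52 + 2·62.5 + 74] = 132.25.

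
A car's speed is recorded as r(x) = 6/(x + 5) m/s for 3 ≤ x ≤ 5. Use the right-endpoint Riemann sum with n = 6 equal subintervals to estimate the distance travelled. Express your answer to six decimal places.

Δx = (5 − 3)/6 = 1/3.
Right endpoints: 10/3, 11/3, 4, 13/3, 14/3, 5.
r(10/3) = 0.72, r(11/3) = 9/13, r(4) = 2/3, r(13/3) = 9/14, r(14/3) = 18/29, r(5) = 0.6.
Sum = Δx · [r(10/3) + r(11/3) + r(4) + ...].
Sum ≈ 1.314174.

1.314174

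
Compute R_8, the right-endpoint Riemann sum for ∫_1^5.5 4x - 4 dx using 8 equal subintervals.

45.5625

Δx = (5.5 − 1)/8 = 0.5625.
Right endpoints: 1.5625, 2.125, 2.6875, 3.25, 3.8125, 4.375, 4.9375, 5.5.
f(1.5625) = 2.25, f(2.125) = 4.5, f(2.6875) = 6.75, f(3.25) = 9, f(3.8125) = 11.25, f(4.375) = 13.5, f(4.9375) = 15.75, f(5.5) = 18.
Sum = Δx · [f(1.5625) + f(2.125) + f(2.6875) + ...].
Sum = 45.5625.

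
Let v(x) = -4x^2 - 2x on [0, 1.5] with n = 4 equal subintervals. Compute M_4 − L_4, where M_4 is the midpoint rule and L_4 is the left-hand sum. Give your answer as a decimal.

-2.0390625

M_4 = -6.6796875.
L_4 = -4.640625.
M_4 − L_4 = -2.0390625.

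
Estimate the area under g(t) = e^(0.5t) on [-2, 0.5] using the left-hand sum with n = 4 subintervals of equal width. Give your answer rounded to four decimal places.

Δt = (0.5 − (-2))/4 = 0.625.
Left endpoints: -2, -1.375, -0.75, -0.125.
g(-2) ≈ 0.3679, g(-1.375) ≈ 0.5028, g(-0.75) ≈ 0.6873, g(-0.125) ≈ 0.9394.
Sum = Δt · [g(-2) + g(-1.375) + g(-0.75) + g(-0.125)].
Sum ≈ 1.5609.

1.5609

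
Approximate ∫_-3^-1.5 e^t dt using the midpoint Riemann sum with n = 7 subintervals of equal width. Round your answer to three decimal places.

0.173

Δt = (-1.5 − (-3))/7 = 3/14.
Midpoints: -81/28, -75/28, -69/28, -2.25, -57/28, -51/28, -45/28.
f(-81/28) ≈ 0.055, f(-75/28) ≈ 0.069, f(-69/28) ≈ 0.085, f(-2.25) ≈ 0.105, f(-57/28) ≈ 0.131, f(-51/28) ≈ 0.162, f(-45/28) ≈ 0.200.
Sum = Δt · [f(-81/28) + f(-75/28) + f(-69/28) + ...].
Sum ≈ 0.173.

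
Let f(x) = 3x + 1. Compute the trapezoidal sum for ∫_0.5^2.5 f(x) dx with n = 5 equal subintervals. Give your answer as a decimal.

11

Δx = (2.5 − 0.5)/5 = 0.4.
f(0.5) = 2.5, f(0.9) = 3.7, f(1.3) = 4.9, f(1.7) = 6.1, f(2.1) = 7.3, f(2.5) = 8.5.
T_5 = (Δx/2)·[f(x_0) + 2f(x_1) + ... + 2f(x_{4}) + f(x_5)].
Sum = 11.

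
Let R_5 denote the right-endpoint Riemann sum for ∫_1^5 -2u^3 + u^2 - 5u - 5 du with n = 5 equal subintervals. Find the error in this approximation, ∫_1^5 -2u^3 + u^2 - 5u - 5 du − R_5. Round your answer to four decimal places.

Exact integral: ∫_1^5 f(u) du ≈ -350.666667.
R_5 = -455.52.
Error ≈ -350.666667 − (-455.52) ≈ 104.8533.

104.8533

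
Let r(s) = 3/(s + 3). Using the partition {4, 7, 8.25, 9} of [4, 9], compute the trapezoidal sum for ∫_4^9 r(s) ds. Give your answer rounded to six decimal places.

Subinterval widths: 3, 1.25, 0.75.
r(4) = 3/7, r(7) = 0.3, r(8.25) = 4/15, r(9) = 0.25.
On each subinterval the trapezoid contributes (Δs_i/2)·[r(s_{i-1}) + r(s_i)].
Sum ≈ 1.640774.

1.640774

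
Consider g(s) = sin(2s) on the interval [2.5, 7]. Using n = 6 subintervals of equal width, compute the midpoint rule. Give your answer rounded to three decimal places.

0.081

Δs = (7 − 2.5)/6 = 0.75.
Midpoints: 2.875, 3.625, 4.375, 5.125, 5.875, 6.625.
g(2.875) ≈ -0.508, g(3.625) ≈ 0.823, g(4.375) ≈ 0.625, g(5.125) ≈ -0.735, g(5.875) ≈ -0.729, g(6.625) ≈ 0.632.
Sum = Δs · [g(2.875) + g(3.625) + g(4.375) + ...].
Sum ≈ 0.081.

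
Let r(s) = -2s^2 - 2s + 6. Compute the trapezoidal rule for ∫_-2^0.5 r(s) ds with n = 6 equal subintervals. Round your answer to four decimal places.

Δs = (0.5 − (-2))/6 = 5/12.
r(-2) = 2, r(-19/12) = 299/72, r(-7/6) = 101/18, r(-0.75) = 6.375, r(-1/3) = 58/9, r(1/12) = 419/72, r(0.5) = 4.5.
T_6 = (Δs/2)·[r(s_0) + 2r(s_1) + ... + 2r(s_{5}) + r(s_6)].
Sum ≈ 13.1887.

13.1887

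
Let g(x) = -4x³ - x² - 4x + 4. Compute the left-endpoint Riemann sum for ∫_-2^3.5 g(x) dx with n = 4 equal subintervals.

-2.1484375

Δx = (3.5 − (-2))/4 = 1.375.
Left endpoints: -2, -0.625, 0.75, 2.125.
g(-2) = 40, g(-0.625) = 7.0859375, g(0.75) = -1.25, g(2.125) = -47.3984375.
Sum = Δx · [g(-2) + g(-0.625) + g(0.75) + g(2.125)].
Sum = -2.1484375.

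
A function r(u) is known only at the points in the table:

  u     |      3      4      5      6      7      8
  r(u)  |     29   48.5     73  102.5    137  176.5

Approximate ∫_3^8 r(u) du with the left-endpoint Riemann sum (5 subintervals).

Δu = 1.
Sum = 1·[29 + 48.5 + 73 + 102.5 + 137] = 390.

390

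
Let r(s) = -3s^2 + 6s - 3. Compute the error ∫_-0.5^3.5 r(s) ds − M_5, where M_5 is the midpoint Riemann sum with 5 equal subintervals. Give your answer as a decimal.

-0.64

Exact integral: ∫_-0.5^3.5 r(s) ds = -19.
M_5 = -18.36.
Error = -19 − (-18.36) = -0.64.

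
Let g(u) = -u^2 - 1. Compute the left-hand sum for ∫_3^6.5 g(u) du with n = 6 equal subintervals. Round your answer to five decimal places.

-76.54225

Δu = (6.5 − 3)/6 = 7/12.
Left endpoints: 3, 43/12, 25/6, 4.75, 16/3, 71/12.
g(3) = -10, g(43/12) = -1993/144, g(25/6) = -661/36, g(4.75) = -23.5625, g(16/3) = -265/9, g(71/12) = -5185/144.
Sum = Δu · [g(3) + g(43/12) + g(25/6) + ...].
Sum ≈ -76.54225.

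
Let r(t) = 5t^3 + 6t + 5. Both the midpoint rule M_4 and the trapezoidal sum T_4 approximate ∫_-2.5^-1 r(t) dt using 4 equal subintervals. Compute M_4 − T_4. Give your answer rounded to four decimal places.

M_4 ≈ -55.366699.
T_4 ≈ -56.750977.
M_4 − T_4 ≈ 1.3843.

1.3843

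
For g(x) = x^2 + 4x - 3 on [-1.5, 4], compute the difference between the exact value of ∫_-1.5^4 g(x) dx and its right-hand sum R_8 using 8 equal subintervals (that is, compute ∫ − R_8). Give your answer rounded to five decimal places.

-12.72233

Exact integral: ∫_-1.5^4 g(x) dx ≈ 33.4583333.
R_8 ≈ 46.1806641.
Error ≈ 33.4583333 − 46.1806641 ≈ -12.72233.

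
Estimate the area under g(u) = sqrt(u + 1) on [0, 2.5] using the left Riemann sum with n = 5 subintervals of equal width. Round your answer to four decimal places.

3.4761

Δu = (2.5 − 0)/5 = 0.5.
Left endpoints: 0, 0.5, 1, 1.5, 2.
g(0) ≈ 1.0000, g(0.5) ≈ 1.2247, g(1) ≈ 1.4142, g(1.5) ≈ 1.5811, g(2) ≈ 1.7321.
Sum = Δu · [g(0) + g(0.5) + g(1) + g(1.5) + g(2)].
Sum ≈ 3.4761.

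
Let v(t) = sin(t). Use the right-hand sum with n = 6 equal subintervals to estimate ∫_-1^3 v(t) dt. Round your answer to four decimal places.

1.8007

Δt = (3 − (-1))/6 = 2/3.
Right endpoints: -1/3, 1/3, 1, 5/3, 7/3, 3.
v(-1/3) ≈ -0.3272, v(1/3) ≈ 0.3272, v(1) ≈ 0.8415, v(5/3) ≈ 0.9954, v(7/3) ≈ 0.7231, v(3) ≈ 0.1411.
Sum = Δt · [v(-1/3) + v(1/3) + v(1) + ...].
Sum ≈ 1.8007.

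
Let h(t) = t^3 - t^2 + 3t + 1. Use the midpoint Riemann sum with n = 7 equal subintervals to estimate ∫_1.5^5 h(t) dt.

Δt = (5 − 1.5)/7 = 0.5.
Midpoints: 1.75, 2.25, 2.75, 3.25, 3.75, 4.25, 4.75.
h(1.75) = 8.546875, h(2.25) = 14.078125, h(2.75) = 22.484375, h(3.25) = 34.515625, h(3.75) = 50.921875, h(4.25) = 72.453125, h(4.75) = 99.859375.
Sum = Δt · [h(1.75) + h(2.25) + h(2.75) + ...].
Sum = 151.4296875.

151.4296875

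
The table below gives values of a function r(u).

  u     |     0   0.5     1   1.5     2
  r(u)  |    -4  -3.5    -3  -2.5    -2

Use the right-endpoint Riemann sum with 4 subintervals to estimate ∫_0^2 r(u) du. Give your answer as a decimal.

-5.5

Δu = 0.5.
Sum = 0.5·[(-3.5) + (-3) + (-2.5) + (-2)] = -5.5.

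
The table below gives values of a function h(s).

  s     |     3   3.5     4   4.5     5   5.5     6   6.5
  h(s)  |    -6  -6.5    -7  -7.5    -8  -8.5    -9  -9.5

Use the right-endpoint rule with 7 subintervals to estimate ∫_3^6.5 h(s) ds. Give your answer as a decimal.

Δs = 0.5.
Sum = 0.5·[(-6.5) + (-7) + (-7.5) + (-8) + (-8.5) + (-9) + (-9.5)] = -28.

-28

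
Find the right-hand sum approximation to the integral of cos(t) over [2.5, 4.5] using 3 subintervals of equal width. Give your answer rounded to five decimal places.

Δt = (4.5 − 2.5)/3 = 2/3.
Right endpoints: 19/6, 23/6, 4.5.
f(19/6) ≈ -0.99969, f(23/6) ≈ -0.77014, f(4.5) ≈ -0.21080.
Sum = Δt · [f(19/6) + f(23/6) + f(4.5)].
Sum ≈ -1.32041.

-1.32041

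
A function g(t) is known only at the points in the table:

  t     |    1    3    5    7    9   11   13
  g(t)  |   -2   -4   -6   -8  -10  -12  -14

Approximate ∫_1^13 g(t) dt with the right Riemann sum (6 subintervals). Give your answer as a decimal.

-108

Δt = 2.
Sum = 2·[(-4) + (-6) + (-8) + (-10) + (-12) + (-14)] = -108.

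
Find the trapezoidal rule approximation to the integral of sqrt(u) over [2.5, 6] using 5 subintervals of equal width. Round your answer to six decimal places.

7.158161

Δu = (6 − 2.5)/5 = 0.7.
f(2.5) ≈ 1.581139, f(3.2) ≈ 1.788854, f(3.9) ≈ 1.974842, f(4.6) ≈ 2.144761, f(5.3) ≈ 2.302173, f(6) ≈ 2.449490.
T_5 = (Δu/2)·[f(u_0) + 2f(u_1) + ... + 2f(u_{4}) + f(u_5)].
Sum ≈ 7.158161.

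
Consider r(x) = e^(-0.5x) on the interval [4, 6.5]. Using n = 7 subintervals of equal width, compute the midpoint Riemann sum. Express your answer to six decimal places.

Δx = (6.5 − 4)/7 = 5/14.
Midpoints: 117/28, 127/28, 137/28, 5.25, 157/28, 167/28, 177/28.
r(117/28) ≈ 0.123776, r(127/28) ≈ 0.103534, r(137/28) ≈ 0.086602, r(5.25) ≈ 0.072440, r(157/28) ≈ 0.060593, r(167/28) ≈ 0.050684, r(177/28) ≈ 0.042395.
Sum = Δx · [r(117/28) + r(127/28) + r(137/28) + ...].
Sum ≈ 0.192866.

0.192866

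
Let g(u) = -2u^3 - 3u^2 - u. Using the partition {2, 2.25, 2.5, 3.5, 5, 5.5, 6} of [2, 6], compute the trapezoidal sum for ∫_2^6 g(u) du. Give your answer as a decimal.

-885.1171875

Subinterval widths: 0.25, 0.25, 1, 1.5, 0.5, 0.5.
g(2) = -30, g(2.25) = -40.21875, g(2.5) = -52.5, g(3.5) = -126, g(5) = -330, g(5.5) = -429, g(6) = -546.
On each subinterval the trapezoid contributes (Δu_i/2)·[g(u_{i-1}) + g(u_i)].
Sum = -885.1171875.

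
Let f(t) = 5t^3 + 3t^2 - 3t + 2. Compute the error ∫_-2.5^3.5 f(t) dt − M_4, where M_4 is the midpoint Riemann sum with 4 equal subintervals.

Exact integral: ∫_-2.5^3.5 f(t) dt = 200.25.
M_4 = 188.4375.
Error = 200.25 − 188.4375 = 11.8125.

11.8125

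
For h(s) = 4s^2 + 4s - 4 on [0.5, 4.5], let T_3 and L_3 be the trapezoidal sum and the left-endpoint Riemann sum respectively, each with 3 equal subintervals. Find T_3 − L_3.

T_3 ≈ 150.074074.
L_3 ≈ 86.074074.
T_3 − L_3 = 64.

64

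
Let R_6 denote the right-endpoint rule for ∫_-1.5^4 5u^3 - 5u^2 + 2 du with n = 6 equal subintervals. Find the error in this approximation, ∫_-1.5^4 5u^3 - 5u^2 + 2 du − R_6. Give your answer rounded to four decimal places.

-133.4816

Exact integral: ∫_-1.5^4 f(u) du ≈ 212.380208.
R_6 ≈ 345.861834.
Error ≈ 212.380208 − 345.861834 ≈ -133.4816.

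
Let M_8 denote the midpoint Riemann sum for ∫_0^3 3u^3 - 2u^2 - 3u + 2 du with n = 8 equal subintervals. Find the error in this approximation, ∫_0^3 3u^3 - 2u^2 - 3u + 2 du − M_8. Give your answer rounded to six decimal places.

0.404297

Exact integral: ∫_0^3 f(u) du = 35.25.
M_8 ≈ 34.84570312.
Error ≈ 35.25 − 34.84570312 ≈ 0.404297.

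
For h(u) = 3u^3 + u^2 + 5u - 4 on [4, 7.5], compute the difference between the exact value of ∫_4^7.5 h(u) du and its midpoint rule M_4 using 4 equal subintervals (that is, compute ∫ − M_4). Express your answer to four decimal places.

Exact integral: ∫_4^7.5 h(u) du ≈ 2386.963542.
M_4 ≈ 2375.184082.
Error ≈ 2386.963542 − 2375.184082 ≈ 11.7795.

11.7795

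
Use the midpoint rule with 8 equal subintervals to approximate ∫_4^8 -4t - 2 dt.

Δt = (8 − 4)/8 = 0.5.
Midpoints: 4.25, 4.75, 5.25, 5.75, 6.25, 6.75, 7.25, 7.75.
f(4.25) = -19, f(4.75) = -21, f(5.25) = -23, f(5.75) = -25, f(6.25) = -27, f(6.75) = -29, f(7.25) = -31, f(7.75) = -33.
Sum = Δt · [f(4.25) + f(4.75) + f(5.25) + ...].
Sum = -104.

-104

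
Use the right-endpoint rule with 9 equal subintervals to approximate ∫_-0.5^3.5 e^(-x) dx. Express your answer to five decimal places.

1.28541

Δx = (3.5 − (-0.5))/9 = 4/9.
Right endpoints: -1/18, 7/18, 5/6, 23/18, 31/18, 13/6, 47/18, 55/18, 3.5.
f(-1/18) ≈ 1.05713, f(7/18) ≈ 0.67781, f(5/6) ≈ 0.43460, f(23/18) ≈ 0.27866, f(31/18) ≈ 0.17867, f(13/6) ≈ 0.11456, f(47/18) ≈ 0.07345, f(55/18) ≈ 0.04710, f(3.5) ≈ 0.03020.
Sum = Δx · [f(-1/18) + f(7/18) + f(5/6) + ...].
Sum ≈ 1.28541.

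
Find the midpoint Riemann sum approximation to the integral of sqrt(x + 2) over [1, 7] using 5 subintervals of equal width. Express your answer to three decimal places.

Δx = (7 − 1)/5 = 1.2.
Midpoints: 1.6, 2.8, 4, 5.2, 6.4.
f(1.6) ≈ 1.897, f(2.8) ≈ 2.191, f(4) ≈ 2.449, f(5.2) ≈ 2.683, f(6.4) ≈ 2.898.
Sum = Δx · [f(1.6) + f(2.8) + f(4) + f(5.2) + f(6.4)].
Sum ≈ 14.543.

14.543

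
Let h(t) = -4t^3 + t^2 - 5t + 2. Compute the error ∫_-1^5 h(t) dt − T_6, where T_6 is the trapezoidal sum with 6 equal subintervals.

Exact integral: ∫_-1^5 h(t) dt = -630.
T_6 = -653.
Error = -630 − (-653) = 23.

23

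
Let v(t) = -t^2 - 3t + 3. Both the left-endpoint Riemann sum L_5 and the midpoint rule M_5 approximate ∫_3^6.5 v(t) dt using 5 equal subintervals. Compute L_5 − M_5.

14.88375

L_5 = -106.89.
M_5 = -121.77375.
L_5 − M_5 = 14.88375.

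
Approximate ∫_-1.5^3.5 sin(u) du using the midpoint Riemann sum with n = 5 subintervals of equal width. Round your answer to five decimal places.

Δu = (3.5 − (-1.5))/5 = 1.
Midpoints: -1, 0, 1, 2, 3.
f(-1) ≈ -0.84147, f(0) ≈ 0.00000, f(1) ≈ 0.84147, f(2) ≈ 0.90930, f(3) ≈ 0.14112.
Sum = Δu · [f(-1) + f(0) + f(1) + f(2) + f(3)].
Sum ≈ 1.05042.

1.05042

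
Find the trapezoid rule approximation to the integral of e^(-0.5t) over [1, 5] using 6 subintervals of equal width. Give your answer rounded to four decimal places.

Δt = (5 − 1)/6 = 2/3.
f(1) ≈ 0.6065, f(5/3) ≈ 0.4346, f(7/3) ≈ 0.3114, f(3) ≈ 0.2231, f(11/3) ≈ 0.1599, f(13/3) ≈ 0.1146, f(5) ≈ 0.0821.
T_6 = (Δt/2)·[f(t_0) + 2f(t_1) + ... + 2f(t_{5}) + f(t_6)].
Sum ≈ 1.0586.

1.0586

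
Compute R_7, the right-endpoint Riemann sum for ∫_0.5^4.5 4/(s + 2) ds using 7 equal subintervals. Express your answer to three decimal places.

Δs = (4.5 − 0.5)/7 = 4/7.
Right endpoints: 15/14, 23/14, 31/14, 39/14, 47/14, 55/14, 4.5.
f(15/14) = 56/43, f(23/14) = 56/51, f(31/14) = 56/59, f(39/14) = 56/67, f(47/14) = 56/75, f(55/14) = 56/83, f(4.5) = 8/13.
Sum = Δs · [f(15/14) + f(23/14) + f(31/14) + ...].
Sum ≈ 3.555.

3.555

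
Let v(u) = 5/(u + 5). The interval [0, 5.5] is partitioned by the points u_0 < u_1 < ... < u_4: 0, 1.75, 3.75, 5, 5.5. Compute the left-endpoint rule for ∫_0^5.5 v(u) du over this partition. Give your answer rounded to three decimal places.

Subinterval widths: 1.75, 2, 1.25, 0.5.
Left endpoints: 0, 1.75, 3.75, 5.
v(0) = 1, v(1.75) = 20/27, v(3.75) = 4/7, v(5) = 0.5.
Sum = Σ Δu_i · v(u_i).
Sum ≈ 4.196.

4.196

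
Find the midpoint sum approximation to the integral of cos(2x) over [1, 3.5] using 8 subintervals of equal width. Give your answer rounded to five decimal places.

Δx = (3.5 − 1)/8 = 0.3125.
Midpoints: 1.15625, 1.46875, 1.78125, 2.09375, 2.40625, 2.71875, 3.03125, 3.34375.
f(1.15625) ≈ -0.67555, f(1.46875) ≈ -0.97925, f(1.78125) ≈ -0.91272, f(2.09375) ≈ -0.50112, f(2.40625) ≈ 0.09994, f(2.71875) ≈ 0.66322, f(3.03125) ≈ 0.97575, f(3.34375) ≈ 0.91937.
Sum = Δx · [f(1.15625) + f(1.46875) + f(1.78125) + ...].
Sum ≈ -0.12823.

-0.12823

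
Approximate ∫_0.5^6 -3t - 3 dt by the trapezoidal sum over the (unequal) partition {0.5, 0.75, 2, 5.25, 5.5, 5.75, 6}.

Subinterval widths: 0.25, 1.25, 3.25, 0.25, 0.25, 0.25.
f(0.5) = -4.5, f(0.75) = -5.25, f(2) = -9, f(5.25) = -18.75, f(5.5) = -19.5, f(5.75) = -20.25, f(6) = -21.
On each subinterval the trapezoid contributes (Δt_i/2)·[f(t_{i-1}) + f(t_i)].
Sum = -70.125.

-70.125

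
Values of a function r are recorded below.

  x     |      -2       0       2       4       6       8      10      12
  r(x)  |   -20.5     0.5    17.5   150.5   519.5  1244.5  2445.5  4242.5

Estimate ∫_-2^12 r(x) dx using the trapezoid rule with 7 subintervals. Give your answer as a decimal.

12978

Δx = 2.
T_7 = (2/2)·[(-20.5) + 2·0.5 + 2·17.5 + 2·150.5 + 2·519.5 + 2·1244.5 + 2·2445.5 + 4242.5] = 12978.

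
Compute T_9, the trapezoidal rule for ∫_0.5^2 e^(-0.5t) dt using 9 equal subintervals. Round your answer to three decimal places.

0.822

Δt = (2 − 0.5)/9 = 1/6.
f(0.5) ≈ 0.779, f(2/3) ≈ 0.717, f(5/6) ≈ 0.659, f(1) ≈ 0.607, f(7/6) ≈ 0.558, f(4/3) ≈ 0.513, f(1.5) ≈ 0.472, f(5/3) ≈ 0.435, f(11/6) ≈ 0.400, f(2) ≈ 0.368.
T_9 = (Δt/2)·[f(t_0) + 2f(t_1) + ... + 2f(t_{8}) + f(t_9)].
Sum ≈ 0.822.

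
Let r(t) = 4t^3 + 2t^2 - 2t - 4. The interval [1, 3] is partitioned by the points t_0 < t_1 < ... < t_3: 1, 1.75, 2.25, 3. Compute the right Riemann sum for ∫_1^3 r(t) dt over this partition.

125.640625

Subinterval widths: 0.75, 0.5, 0.75.
Right endpoints: 1.75, 2.25, 3.
r(1.75) = 20.0625, r(2.25) = 47.1875, r(3) = 116.
Sum = Σ Δt_i · r(t_i).
Sum = 125.640625.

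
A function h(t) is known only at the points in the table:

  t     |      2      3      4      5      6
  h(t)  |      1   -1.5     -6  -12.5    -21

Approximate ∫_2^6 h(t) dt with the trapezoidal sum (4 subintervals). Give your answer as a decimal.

-30

Δt = 1.
T_4 = (1/2)·[1 + 2·(-1.5) + 2·(-6) + 2·(-12.5) + (-21)] = -30.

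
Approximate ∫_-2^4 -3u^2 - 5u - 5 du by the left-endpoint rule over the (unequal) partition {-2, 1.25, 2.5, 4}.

Subinterval widths: 3.25, 1.25, 1.5.
Left endpoints: -2, 1.25, 2.5.
f(-2) = -7, f(1.25) = -15.9375, f(2.5) = -36.25.
Sum = Σ Δu_i · f(u_i).
Sum = -97.046875.

-97.046875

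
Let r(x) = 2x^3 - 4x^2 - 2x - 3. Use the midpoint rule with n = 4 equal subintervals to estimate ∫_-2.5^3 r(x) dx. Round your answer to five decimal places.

Δx = (3 − (-2.5))/4 = 1.375.
Midpoints: -1.8125, -0.4375, 0.9375, 2.3125.
r(-1.8125) = -50021/2048, r(-0.4375) = -6263/2048, r(0.9375) = -13809/2048, r(2.3125) = -8771/2048.
Sum = Δx · [r(-1.8125) + r(-0.4375) + r(0.9375) + r(2.3125)].
Sum ≈ -52.94824.

-52.94824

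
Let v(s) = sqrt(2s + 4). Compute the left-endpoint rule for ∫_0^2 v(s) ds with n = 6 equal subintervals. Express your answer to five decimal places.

Δs = (2 − 0)/6 = 1/3.
Left endpoints: 0, 1/3, 2/3, 1, 4/3, 5/3.
v(0) ≈ 2.00000, v(1/3) ≈ 2.16025, v(2/3) ≈ 2.30940, v(1) ≈ 2.44949, v(4/3) ≈ 2.58199, v(5/3) ≈ 2.70801.
Sum = Δs · [v(0) + v(1/3) + v(2/3) + ...].
Sum ≈ 4.73638.

4.73638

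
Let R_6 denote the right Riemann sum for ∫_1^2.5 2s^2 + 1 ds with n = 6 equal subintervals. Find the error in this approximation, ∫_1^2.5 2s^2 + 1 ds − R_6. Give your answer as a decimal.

Exact integral: ∫_1^2.5 f(s) ds = 11.25.
R_6 = 12.59375.
Error = 11.25 − 12.59375 = -1.34375.

-1.34375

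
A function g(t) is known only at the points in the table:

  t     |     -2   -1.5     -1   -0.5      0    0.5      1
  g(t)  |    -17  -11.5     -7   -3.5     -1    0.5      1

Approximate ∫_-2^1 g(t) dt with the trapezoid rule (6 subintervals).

-15.25

Δt = 0.5.
T_6 = (0.5/2)·[(-17) + 2·(-11.5) + 2·(-7) + 2·(-3.5) + 2·(-1) + 2·0.5 + 1] = -15.25.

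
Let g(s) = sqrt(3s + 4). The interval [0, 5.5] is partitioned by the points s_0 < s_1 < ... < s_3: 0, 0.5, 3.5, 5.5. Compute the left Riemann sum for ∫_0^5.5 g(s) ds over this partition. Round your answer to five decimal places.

Subinterval widths: 0.5, 3, 2.
Left endpoints: 0, 0.5, 3.5.
g(0) ≈ 2.00000, g(0.5) ≈ 2.34521, g(3.5) ≈ 3.80789.
Sum = Σ Δs_i · g(s_i).
Sum ≈ 15.65140.

15.65140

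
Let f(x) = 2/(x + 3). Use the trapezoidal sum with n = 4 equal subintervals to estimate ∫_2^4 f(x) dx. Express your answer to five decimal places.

Δx = (4 − 2)/4 = 0.5.
f(2) = 0.4, f(2.5) = 4/11, f(3) = 1/3, f(3.5) = 4/13, f(4) = 2/7.
T_4 = (Δx/2)·[f(x_0) + 2f(x_1) + 2f(x_2) + 2f(x_3) + f(x_4)].
Sum ≈ 0.67376.

0.67376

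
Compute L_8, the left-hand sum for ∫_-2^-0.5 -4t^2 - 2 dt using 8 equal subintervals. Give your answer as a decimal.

Δt = (-0.5 − (-2))/8 = 0.1875.
Left endpoints: -2, -1.8125, -1.625, -1.4375, -1.25, -1.0625, -0.875, -0.6875.
f(-2) = -18, f(-1.8125) = -15.140625, f(-1.625) = -12.5625, f(-1.4375) = -10.265625, f(-1.25) = -8.25, f(-1.0625) = -6.515625, f(-0.875) = -5.0625, f(-0.6875) = -3.890625.
Sum = Δt · [f(-2) + f(-1.8125) + f(-1.625) + ...].
Sum = -14.94140625.

-14.94140625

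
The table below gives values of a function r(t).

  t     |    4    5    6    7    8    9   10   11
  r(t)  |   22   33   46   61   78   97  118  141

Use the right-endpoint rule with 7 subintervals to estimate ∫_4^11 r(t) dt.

Δt = 1.
Sum = 1·[33 + 46 + 61 + 78 + 97 + 118 + 141] = 574.

574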